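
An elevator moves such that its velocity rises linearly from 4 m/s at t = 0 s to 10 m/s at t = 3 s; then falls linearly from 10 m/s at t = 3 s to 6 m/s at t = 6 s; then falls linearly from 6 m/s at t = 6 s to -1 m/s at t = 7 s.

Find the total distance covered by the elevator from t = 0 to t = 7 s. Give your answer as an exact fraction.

Total distance travelled is ∫|v| dt — sum the magnitudes of each area piece.
0–3 s: |½(4 + 10)(3)| = 21 m
3–6 s: |½(10 + 6)(3)| = 24 m
6–7 s: v = 0 at t = 48/7 s; triangle areas 18/7 + 1/14 = 37/14 m
Total distance = 667/14 m

667/14 m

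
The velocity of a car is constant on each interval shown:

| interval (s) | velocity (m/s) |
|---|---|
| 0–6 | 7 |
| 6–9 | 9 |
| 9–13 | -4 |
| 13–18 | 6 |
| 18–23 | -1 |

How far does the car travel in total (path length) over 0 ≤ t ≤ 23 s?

Total distance travelled is ∫|v| dt — sum the magnitudes of each area piece.
0–6 s: |7| × 6 = 42 m
6–9 s: |9| × 3 = 27 m
9–13 s: |-4| × 4 = 16 m
13–18 s: |6| × 5 = 30 m
18–23 s: |-1| × 5 = 5 m
Total distance = 120 m

120 m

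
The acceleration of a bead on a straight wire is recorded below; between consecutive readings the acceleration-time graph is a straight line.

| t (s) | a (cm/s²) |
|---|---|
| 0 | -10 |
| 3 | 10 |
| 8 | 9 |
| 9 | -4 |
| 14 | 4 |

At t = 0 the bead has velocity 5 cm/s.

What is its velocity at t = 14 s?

55 cm/s

Δv equals the area under the a-t graph; then v = v₀ + Δv.
0–3 s: ½(-10 + 10)(3) = 0 cm/s
3–8 s: ½(10 + 9)(5) = 47.5 cm/s
8–9 s: ½(9 + -4)(1) = 2.5 cm/s
9–14 s: ½(-4 + 4)(5) = 0 cm/s
Δv = 50 cm/s, so v(14) = 5 + (50) = 55 cm/s.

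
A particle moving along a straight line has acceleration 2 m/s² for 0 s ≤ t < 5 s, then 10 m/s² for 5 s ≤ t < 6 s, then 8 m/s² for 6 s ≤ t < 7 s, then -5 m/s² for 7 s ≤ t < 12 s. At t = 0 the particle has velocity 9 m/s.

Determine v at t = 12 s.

Δv equals the area under the a-t graph; then v = v₀ + Δv.
0–5 s: 2 × 5 = 10 m/s
5–6 s: 10 × 1 = 10 m/s
6–7 s: 8 × 1 = 8 m/s
7–12 s: -5 × 5 = -25 m/s
Δv = 3 m/s, so v(12) = 9 + (3) = 12 m/s.

12 m/s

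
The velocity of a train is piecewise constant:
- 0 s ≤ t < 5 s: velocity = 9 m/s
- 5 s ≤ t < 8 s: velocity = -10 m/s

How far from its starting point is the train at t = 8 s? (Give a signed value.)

15 m

Net displacement equals the area under the velocity-time graph (areas below the axis count negative).
0–5 s: 9 × 5 = 45 m
5–8 s: -10 × 3 = -30 m
Net displacement = 15 m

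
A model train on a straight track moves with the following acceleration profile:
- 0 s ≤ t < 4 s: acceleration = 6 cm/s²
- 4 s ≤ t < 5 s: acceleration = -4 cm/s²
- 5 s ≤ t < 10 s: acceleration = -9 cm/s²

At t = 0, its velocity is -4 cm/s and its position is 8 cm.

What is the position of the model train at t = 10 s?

On each constant-a segment, Δv = aΔt and Δx = v₀Δt + ½aΔt²; chain segment to segment.
0–4 s: v starts -4 cm/s; Δx = -4·4 + ½·6·4² = 32 cm; v ends 20 cm/s.
4–5 s: v starts 20 cm/s; Δx = 20·1 + ½·-4·1² = 18 cm; v ends 16 cm/s.
5–10 s: v starts 16 cm/s; Δx = 16·5 + ½·-9·5² = -32.5 cm; v ends -29 cm/s.
x(10) = 8 + Σ Δx = 25.5 cm.

25.5 cm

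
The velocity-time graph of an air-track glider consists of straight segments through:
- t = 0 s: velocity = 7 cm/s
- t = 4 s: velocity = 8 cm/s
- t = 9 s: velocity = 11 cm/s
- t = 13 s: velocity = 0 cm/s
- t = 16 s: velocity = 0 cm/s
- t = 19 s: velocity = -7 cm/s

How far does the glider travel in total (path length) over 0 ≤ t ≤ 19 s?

Total distance travelled is ∫|v| dt — sum the magnitudes of each area piece.
0–4 s: |½(7 + 8)(4)| = 30 cm
4–9 s: |½(8 + 11)(5)| = 47.5 cm
9–13 s: |½(11 + 0)(4)| = 22 cm
13–16 s: |0| × 3 = 0 cm
16–19 s: |½(0 + -7)(3)| = 10.5 cm
Total distance = 110 cm

110 cm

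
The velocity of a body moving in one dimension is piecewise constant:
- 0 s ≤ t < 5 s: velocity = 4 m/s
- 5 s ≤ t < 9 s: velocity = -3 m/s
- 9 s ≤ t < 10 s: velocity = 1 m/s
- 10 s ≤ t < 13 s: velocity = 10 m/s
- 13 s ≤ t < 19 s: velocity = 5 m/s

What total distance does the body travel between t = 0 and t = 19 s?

93 m

Distance (not displacement) is the total path length: add the absolute areas under v-t.
0–5 s: |4| × 5 = 20 m
5–9 s: |-3| × 4 = 12 m
9–10 s: |1| × 1 = 1 m
10–13 s: |10| × 3 = 30 m
13–19 s: |5| × 6 = 30 m
Total distance = 93 m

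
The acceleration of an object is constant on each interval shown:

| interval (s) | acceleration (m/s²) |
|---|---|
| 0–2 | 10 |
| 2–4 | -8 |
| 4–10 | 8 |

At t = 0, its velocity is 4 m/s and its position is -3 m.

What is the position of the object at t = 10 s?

249 m

On each constant-a segment, Δv = aΔt and Δx = v₀Δt + ½aΔt²; chain segment to segment.
0–2 s: v starts 4 m/s; Δx = 4·2 + ½·10·2² = 28 m; v ends 24 m/s.
2–4 s: v starts 24 m/s; Δx = 24·2 + ½·-8·2² = 32 m; v ends 8 m/s.
4–10 s: v starts 8 m/s; Δx = 8·6 + ½·8·6² = 192 m; v ends 56 m/s.
x(10) = -3 + Σ Δx = 249 m.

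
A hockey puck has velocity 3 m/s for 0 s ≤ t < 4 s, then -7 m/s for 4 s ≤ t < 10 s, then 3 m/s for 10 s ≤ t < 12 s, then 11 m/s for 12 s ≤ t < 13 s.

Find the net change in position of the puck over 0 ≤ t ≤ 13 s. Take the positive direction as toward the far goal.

-13 m

Net displacement equals the area under the velocity-time graph (areas below the axis count negative).
0–4 s: 3 × 4 = 12 m
4–10 s: -7 × 6 = -42 m
10–12 s: 3 × 2 = 6 m
12–13 s: 11 × 1 = 11 m
Net displacement = -13 m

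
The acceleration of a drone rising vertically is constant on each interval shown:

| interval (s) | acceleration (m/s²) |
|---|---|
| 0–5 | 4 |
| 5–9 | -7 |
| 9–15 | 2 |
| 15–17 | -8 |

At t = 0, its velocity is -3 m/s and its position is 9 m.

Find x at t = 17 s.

12 m

On each constant-a segment, Δv = aΔt and Δx = v₀Δt + ½aΔt²; chain segment to segment.
0–5 s: v starts -3 m/s; Δx = -3·5 + ½·4·5² = 35 m; v ends 17 m/s.
5–9 s: v starts 17 m/s; Δx = 17·4 + ½·-7·4² = 12 m; v ends -11 m/s.
9–15 s: v starts -11 m/s; Δx = -11·6 + ½·2·6² = -30 m; v ends 1 m/s.
15–17 s: v starts 1 m/s; Δx = 1·2 + ½·-8·2² = -14 m; v ends -15 m/s.
x(17) = 9 + Σ Δx = 12 m.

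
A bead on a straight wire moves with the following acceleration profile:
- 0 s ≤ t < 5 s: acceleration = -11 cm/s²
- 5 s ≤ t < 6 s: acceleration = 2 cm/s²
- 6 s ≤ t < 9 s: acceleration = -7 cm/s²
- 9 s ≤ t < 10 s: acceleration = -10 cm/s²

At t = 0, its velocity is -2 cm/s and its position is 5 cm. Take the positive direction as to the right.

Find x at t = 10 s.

-476 cm

On each constant-a segment, Δv = aΔt and Δx = v₀Δt + ½aΔt²; chain segment to segment.
0–5 s: v starts -2 cm/s; Δx = -2·5 + ½·-11·5² = -147.5 cm; v ends -57 cm/s.
5–6 s: v starts -57 cm/s; Δx = -57·1 + ½·2·1² = -56 cm; v ends -55 cm/s.
6–9 s: v starts -55 cm/s; Δx = -55·3 + ½·-7·3² = -196.5 cm; v ends -76 cm/s.
9–10 s: v starts -76 cm/s; Δx = -76·1 + ½·-10·1² = -81 cm; v ends -86 cm/s.
x(10) = 5 + Σ Δx = -476 cm.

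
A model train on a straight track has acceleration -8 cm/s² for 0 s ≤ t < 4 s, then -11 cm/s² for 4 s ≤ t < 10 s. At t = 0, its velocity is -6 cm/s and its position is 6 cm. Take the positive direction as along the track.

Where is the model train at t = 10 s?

-508 cm

On each constant-a segment, Δv = aΔt and Δx = v₀Δt + ½aΔt²; chain segment to segment.
0–4 s: v starts -6 cm/s; Δx = -6·4 + ½·-8·4² = -88 cm; v ends -38 cm/s.
4–10 s: v starts -38 cm/s; Δx = -38·6 + ½·-11·6² = -426 cm; v ends -104 cm/s.
x(10) = 6 + Σ Δx = -508 cm.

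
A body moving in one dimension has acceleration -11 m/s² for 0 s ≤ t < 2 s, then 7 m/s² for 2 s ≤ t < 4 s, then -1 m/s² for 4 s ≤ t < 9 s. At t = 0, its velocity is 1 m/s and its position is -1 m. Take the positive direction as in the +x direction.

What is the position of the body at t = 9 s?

On each constant-a segment, Δv = aΔt and Δx = v₀Δt + ½aΔt²; chain segment to segment.
0–2 s: v starts 1 m/s; Δx = 1·2 + ½·-11·2² = -20 m; v ends -21 m/s.
2–4 s: v starts -21 m/s; Δx = -21·2 + ½·7·2² = -28 m; v ends -7 m/s.
4–9 s: v starts -7 m/s; Δx = -7·5 + ½·-1·5² = -47.5 m; v ends -12 m/s.
x(9) = -1 + Σ Δx = -96.5 m.

-96.5 m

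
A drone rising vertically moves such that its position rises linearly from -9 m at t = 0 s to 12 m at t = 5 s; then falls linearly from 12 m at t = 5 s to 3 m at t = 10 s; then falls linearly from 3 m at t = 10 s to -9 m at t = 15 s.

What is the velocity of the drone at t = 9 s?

-1.8 m/s

Velocity is the slope of the x-t graph on 5–10 s: (3 − 12)/(10 − 5) = -1.8 m/s.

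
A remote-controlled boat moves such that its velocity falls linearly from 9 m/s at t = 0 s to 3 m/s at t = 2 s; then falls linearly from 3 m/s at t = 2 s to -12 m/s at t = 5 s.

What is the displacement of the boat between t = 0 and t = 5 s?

-1.5 m

Displacement is the signed area under the v-t curve.
0–2 s: ½(9 + 3)(2) = 12 m
2–5 s: ½(3 + -12)(3) = -13.5 m
Net displacement = -1.5 m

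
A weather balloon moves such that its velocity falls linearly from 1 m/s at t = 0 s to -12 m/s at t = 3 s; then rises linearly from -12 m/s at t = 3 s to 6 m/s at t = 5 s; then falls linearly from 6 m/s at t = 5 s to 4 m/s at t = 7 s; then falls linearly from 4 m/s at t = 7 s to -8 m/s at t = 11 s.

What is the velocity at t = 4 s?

-3 m/s

On 3–5 s the graph is linear from -12 to 6 m/s: v(4) = -12 + (6 − -12)·(4 − 3)/(5 − 3) = -3 m/s.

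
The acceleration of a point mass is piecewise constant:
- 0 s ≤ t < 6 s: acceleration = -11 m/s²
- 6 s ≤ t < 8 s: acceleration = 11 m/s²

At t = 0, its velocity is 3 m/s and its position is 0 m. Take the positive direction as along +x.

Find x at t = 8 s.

On each constant-a segment, Δv = aΔt and Δx = v₀Δt + ½aΔt²; chain segment to segment.
0–6 s: v starts 3 m/s; Δx = 3·6 + ½·-11·6² = -180 m; v ends -63 m/s.
6–8 s: v starts -63 m/s; Δx = -63·2 + ½·11·2² = -104 m; v ends -41 m/s.
x(8) = 0 + Σ Δx = -284 m.

-284 m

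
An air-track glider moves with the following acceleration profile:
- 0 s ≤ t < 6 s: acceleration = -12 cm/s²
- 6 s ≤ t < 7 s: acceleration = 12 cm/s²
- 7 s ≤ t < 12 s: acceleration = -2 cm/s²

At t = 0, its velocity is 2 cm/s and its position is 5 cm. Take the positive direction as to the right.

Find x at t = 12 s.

-578 cm

On each constant-a segment, Δv = aΔt and Δx = v₀Δt + ½aΔt²; chain segment to segment.
0–6 s: v starts 2 cm/s; Δx = 2·6 + ½·-12·6² = -204 cm; v ends -70 cm/s.
6–7 s: v starts -70 cm/s; Δx = -70·1 + ½·12·1² = -64 cm; v ends -58 cm/s.
7–12 s: v starts -58 cm/s; Δx = -58·5 + ½·-2·5² = -315 cm; v ends -68 cm/s.
x(12) = 5 + Σ Δx = -578 cm.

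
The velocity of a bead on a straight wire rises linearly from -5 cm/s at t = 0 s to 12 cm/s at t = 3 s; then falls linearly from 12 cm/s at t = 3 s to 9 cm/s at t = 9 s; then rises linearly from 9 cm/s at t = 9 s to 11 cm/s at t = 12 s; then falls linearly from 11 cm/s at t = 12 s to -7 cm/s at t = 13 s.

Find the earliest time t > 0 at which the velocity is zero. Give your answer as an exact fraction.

t = 15/17 s

v changes sign on 0–3 s (from -5 to 12); the graph is linear there, so v = 0 at t = 0 + (5)·(3 − 0)/(12 − -5) = 15/17 s.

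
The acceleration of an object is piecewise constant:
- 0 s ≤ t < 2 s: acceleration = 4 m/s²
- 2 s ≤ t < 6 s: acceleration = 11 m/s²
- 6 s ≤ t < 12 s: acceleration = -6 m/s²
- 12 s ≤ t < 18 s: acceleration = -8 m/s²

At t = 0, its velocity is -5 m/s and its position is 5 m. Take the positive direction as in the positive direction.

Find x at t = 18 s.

199 m

On each constant-a segment, Δv = aΔt and Δx = v₀Δt + ½aΔt²; chain segment to segment.
0–2 s: v starts -5 m/s; Δx = -5·2 + ½·4·2² = -2 m; v ends 3 m/s.
2–6 s: v starts 3 m/s; Δx = 3·4 + ½·11·4² = 100 m; v ends 47 m/s.
6–12 s: v starts 47 m/s; Δx = 47·6 + ½·-6·6² = 174 m; v ends 11 m/s.
12–18 s: v starts 11 m/s; Δx = 11·6 + ½·-8·6² = -78 m; v ends -37 m/s.
x(18) = 5 + Σ Δx = 199 m.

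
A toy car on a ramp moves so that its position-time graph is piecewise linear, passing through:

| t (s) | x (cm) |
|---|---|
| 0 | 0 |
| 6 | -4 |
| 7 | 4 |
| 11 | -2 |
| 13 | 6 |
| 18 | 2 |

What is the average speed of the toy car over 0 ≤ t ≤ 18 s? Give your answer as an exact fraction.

5/3 cm/s

Average speed = (total path length)/(elapsed time); on a piecewise-linear x-t graph the path length is Σ|Δx|.
0–6 s: |Δx| = |-4 − 0| = 4 cm
6–7 s: |Δx| = |4 − -4| = 8 cm
7–11 s: |Δx| = |-2 − 4| = 6 cm
11–13 s: |Δx| = |6 − -2| = 8 cm
13–18 s: |Δx| = |2 − 6| = 4 cm
Total path = 30 cm; average speed = 30/18 = 5/3 cm/s.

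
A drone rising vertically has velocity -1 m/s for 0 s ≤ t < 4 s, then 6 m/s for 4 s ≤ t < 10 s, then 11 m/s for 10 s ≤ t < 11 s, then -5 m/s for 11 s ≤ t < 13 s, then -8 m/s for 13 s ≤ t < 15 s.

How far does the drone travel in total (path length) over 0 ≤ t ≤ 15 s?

Total distance travelled is ∫|v| dt — sum the magnitudes of each area piece.
0–4 s: |-1| × 4 = 4 m
4–10 s: |6| × 6 = 36 m
10–11 s: |11| × 1 = 11 m
11–13 s: |-5| × 2 = 10 m
13–15 s: |-8| × 2 = 16 m
Total distance = 77 m

77 m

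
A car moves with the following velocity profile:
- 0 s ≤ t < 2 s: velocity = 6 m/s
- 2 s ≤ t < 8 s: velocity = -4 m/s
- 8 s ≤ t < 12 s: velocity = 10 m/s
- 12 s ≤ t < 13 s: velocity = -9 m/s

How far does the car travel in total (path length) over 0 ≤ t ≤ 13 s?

Total distance travelled is ∫|v| dt — sum the magnitudes of each area piece.
0–2 s: |6| × 2 = 12 m
2–8 s: |-4| × 6 = 24 m
8–12 s: |10| × 4 = 40 m
12–13 s: |-9| × 1 = 9 m
Total distance = 85 m

85 m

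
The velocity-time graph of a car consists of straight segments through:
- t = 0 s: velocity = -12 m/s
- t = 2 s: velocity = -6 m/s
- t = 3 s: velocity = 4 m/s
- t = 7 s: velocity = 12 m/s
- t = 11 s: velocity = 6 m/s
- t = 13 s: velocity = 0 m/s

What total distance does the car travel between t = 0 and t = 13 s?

94.6 m

Distance (not displacement) is the total path length: add the absolute areas under v-t.
0–2 s: |½(-12 + -6)(2)| = 18 m
2–3 s: v = 0 at t = 2.6 s; triangle areas 1.8 + 0.8 = 2.6 m
3–7 s: |½(4 + 12)(4)| = 32 m
7–11 s: |½(12 + 6)(4)| = 36 m
11–13 s: |½(6 + 0)(2)| = 6 m
Total distance = 94.6 m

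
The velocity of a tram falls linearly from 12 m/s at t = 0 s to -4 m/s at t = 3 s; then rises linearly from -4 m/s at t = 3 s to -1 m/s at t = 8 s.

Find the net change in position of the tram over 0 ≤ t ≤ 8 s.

Displacement is the signed area under the v-t curve.
0–3 s: ½(12 + -4)(3) = 12 m
3–8 s: ½(-4 + -1)(5) = -12.5 m
Net displacement = -0.5 m

-0.5 m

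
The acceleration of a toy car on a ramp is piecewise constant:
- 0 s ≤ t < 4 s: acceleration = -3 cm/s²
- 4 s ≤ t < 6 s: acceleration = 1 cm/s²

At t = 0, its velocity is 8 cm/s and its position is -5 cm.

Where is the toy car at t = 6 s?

On each constant-a segment, Δv = aΔt and Δx = v₀Δt + ½aΔt²; chain segment to segment.
0–4 s: v starts 8 cm/s; Δx = 8·4 + ½·-3·4² = 8 cm; v ends -4 cm/s.
4–6 s: v starts -4 cm/s; Δx = -4·2 + ½·1·2² = -6 cm; v ends -2 cm/s.
x(6) = -5 + Σ Δx = -3 cm.

-3 cm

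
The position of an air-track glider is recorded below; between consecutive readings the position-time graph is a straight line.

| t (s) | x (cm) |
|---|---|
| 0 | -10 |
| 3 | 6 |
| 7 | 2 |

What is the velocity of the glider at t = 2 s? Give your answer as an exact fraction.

16/3 cm/s

Velocity is the slope of the x-t graph on 0–3 s: (6 − -10)/(3 − 0) = 16/3 cm/s.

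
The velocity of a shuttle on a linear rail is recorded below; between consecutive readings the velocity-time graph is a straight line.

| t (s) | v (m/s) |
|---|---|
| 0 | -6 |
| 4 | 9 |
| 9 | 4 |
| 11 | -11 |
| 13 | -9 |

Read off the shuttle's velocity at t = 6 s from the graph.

7 m/s

On 4–9 s the graph is linear from 9 to 4 m/s: v(6) = 9 + (4 − 9)·(6 − 4)/(9 − 4) = 7 m/s.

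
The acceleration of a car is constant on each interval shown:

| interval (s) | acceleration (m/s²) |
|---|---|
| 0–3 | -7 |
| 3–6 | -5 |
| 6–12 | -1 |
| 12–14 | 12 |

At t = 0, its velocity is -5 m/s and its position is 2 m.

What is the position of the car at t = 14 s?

-479 m

On each constant-a segment, Δv = aΔt and Δx = v₀Δt + ½aΔt²; chain segment to segment.
0–3 s: v starts -5 m/s; Δx = -5·3 + ½·-7·3² = -46.5 m; v ends -26 m/s.
3–6 s: v starts -26 m/s; Δx = -26·3 + ½·-5·3² = -100.5 m; v ends -41 m/s.
6–12 s: v starts -41 m/s; Δx = -41·6 + ½·-1·6² = -264 m; v ends -47 m/s.
12–14 s: v starts -47 m/s; Δx = -47·2 + ½·12·2² = -70 m; v ends -23 m/s.
x(14) = 2 + Σ Δx = -479 m.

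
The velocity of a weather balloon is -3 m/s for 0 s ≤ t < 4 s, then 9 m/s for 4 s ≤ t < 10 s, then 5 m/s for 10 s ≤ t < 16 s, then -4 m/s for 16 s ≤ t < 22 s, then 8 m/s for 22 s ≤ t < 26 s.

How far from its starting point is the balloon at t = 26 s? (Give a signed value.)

Displacement is the signed area under the v-t curve.
0–4 s: -3 × 4 = -12 m
4–10 s: 9 × 6 = 54 m
10–16 s: 5 × 6 = 30 m
16–22 s: -4 × 6 = -24 m
22–26 s: 8 × 4 = 32 m
Net displacement = 80 m

80 m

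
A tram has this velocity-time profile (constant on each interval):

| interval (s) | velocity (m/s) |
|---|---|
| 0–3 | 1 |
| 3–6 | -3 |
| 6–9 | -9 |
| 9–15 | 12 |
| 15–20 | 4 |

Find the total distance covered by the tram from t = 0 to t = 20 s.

131 m

Distance (not displacement) is the total path length: add the absolute areas under v-t.
0–3 s: |1| × 3 = 3 m
3–6 s: |-3| × 3 = 9 m
6–9 s: |-9| × 3 = 27 m
9–15 s: |12| × 6 = 72 m
15–20 s: |4| × 5 = 20 m
Total distance = 131 m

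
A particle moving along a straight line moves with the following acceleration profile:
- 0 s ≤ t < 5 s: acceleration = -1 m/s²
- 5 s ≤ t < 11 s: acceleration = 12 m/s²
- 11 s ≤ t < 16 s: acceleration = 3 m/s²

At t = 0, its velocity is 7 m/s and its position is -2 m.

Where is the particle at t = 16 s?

656 m

On each constant-a segment, Δv = aΔt and Δx = v₀Δt + ½aΔt²; chain segment to segment.
0–5 s: v starts 7 m/s; Δx = 7·5 + ½·-1·5² = 22.5 m; v ends 2 m/s.
5–11 s: v starts 2 m/s; Δx = 2·6 + ½·12·6² = 228 m; v ends 74 m/s.
11–16 s: v starts 74 m/s; Δx = 74·5 + ½·3·5² = 407.5 m; v ends 89 m/s.
x(16) = -2 + Σ Δx = 656 m.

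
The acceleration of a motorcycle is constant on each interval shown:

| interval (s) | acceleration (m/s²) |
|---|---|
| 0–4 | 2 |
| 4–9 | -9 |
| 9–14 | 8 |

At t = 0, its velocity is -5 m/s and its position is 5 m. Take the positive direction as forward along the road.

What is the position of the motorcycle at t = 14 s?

-206.5 m

On each constant-a segment, Δv = aΔt and Δx = v₀Δt + ½aΔt²; chain segment to segment.
0–4 s: v starts -5 m/s; Δx = -5·4 + ½·2·4² = -4 m; v ends 3 m/s.
4–9 s: v starts 3 m/s; Δx = 3·5 + ½·-9·5² = -97.5 m; v ends -42 m/s.
9–14 s: v starts -42 m/s; Δx = -42·5 + ½·8·5² = -110 m; v ends -2 m/s.
x(14) = 5 + Σ Δx = -206.5 m.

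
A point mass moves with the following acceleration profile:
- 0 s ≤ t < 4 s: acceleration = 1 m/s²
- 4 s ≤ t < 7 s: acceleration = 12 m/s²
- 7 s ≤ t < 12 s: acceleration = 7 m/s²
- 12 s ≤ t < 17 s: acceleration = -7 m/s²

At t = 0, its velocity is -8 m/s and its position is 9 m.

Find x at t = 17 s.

522 m

On each constant-a segment, Δv = aΔt and Δx = v₀Δt + ½aΔt²; chain segment to segment.
0–4 s: v starts -8 m/s; Δx = -8·4 + ½·1·4² = -24 m; v ends -4 m/s.
4–7 s: v starts -4 m/s; Δx = -4·3 + ½·12·3² = 42 m; v ends 32 m/s.
7–12 s: v starts 32 m/s; Δx = 32·5 + ½·7·5² = 247.5 m; v ends 67 m/s.
12–17 s: v starts 67 m/s; Δx = 67·5 + ½·-7·5² = 247.5 m; v ends 32 m/s.
x(17) = 9 + Σ Δx = 522 m.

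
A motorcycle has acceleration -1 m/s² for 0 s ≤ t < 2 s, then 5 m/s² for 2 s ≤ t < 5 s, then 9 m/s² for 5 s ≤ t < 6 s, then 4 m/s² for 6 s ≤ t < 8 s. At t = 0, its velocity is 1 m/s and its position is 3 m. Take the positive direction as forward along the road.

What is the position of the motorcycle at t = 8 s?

On each constant-a segment, Δv = aΔt and Δx = v₀Δt + ½aΔt²; chain segment to segment.
0–2 s: v starts 1 m/s; Δx = 1·2 + ½·-1·2² = 0 m; v ends -1 m/s.
2–5 s: v starts -1 m/s; Δx = -1·3 + ½·5·3² = 19.5 m; v ends 14 m/s.
5–6 s: v starts 14 m/s; Δx = 14·1 + ½·9·1² = 18.5 m; v ends 23 m/s.
6–8 s: v starts 23 m/s; Δx = 23·2 + ½·4·2² = 54 m; v ends 31 m/s.
x(8) = 3 + Σ Δx = 95 m.

95 m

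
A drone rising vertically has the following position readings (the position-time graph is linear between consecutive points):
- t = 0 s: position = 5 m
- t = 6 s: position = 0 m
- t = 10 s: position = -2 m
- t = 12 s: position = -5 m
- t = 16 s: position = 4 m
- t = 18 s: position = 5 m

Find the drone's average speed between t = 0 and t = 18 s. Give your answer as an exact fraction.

10/9 m/s

Average speed = (total path length)/(elapsed time); on a piecewise-linear x-t graph the path length is Σ|Δx|.
0–6 s: |Δx| = |0 − 5| = 5 m
6–10 s: |Δx| = |-2 − 0| = 2 m
10–12 s: |Δx| = |-5 − -2| = 3 m
12–16 s: |Δx| = |4 − -5| = 9 m
16–18 s: |Δx| = |5 − 4| = 1 m
Total path = 20 m; average speed = 20/18 = 10/9 m/s.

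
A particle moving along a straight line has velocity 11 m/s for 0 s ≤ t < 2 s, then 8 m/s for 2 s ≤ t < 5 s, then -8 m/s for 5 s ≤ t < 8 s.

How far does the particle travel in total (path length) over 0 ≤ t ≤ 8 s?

Total distance travelled is ∫|v| dt — sum the magnitudes of each area piece.
0–2 s: |11| × 2 = 22 m
2–5 s: |8| × 3 = 24 m
5–8 s: |-8| × 3 = 24 m
Total distance = 70 m

70 m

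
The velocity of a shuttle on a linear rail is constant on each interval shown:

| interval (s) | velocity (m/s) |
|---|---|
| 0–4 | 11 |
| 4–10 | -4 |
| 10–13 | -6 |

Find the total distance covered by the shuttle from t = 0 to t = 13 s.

Total distance travelled is ∫|v| dt — sum the magnitudes of each area piece.
0–4 s: |11| × 4 = 44 m
4–10 s: |-4| × 6 = 24 m
10–13 s: |-6| × 3 = 18 m
Total distance = 86 m

86 m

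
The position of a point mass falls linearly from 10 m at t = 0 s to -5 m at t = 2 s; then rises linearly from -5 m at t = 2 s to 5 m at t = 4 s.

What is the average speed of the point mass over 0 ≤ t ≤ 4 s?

Average speed = (total path length)/(elapsed time); on a piecewise-linear x-t graph the path length is Σ|Δx|.
0–2 s: |Δx| = |-5 − 10| = 15 m
2–4 s: |Δx| = |5 − -5| = 10 m
Total path = 25 m; average speed = 25/4 = 6.25 m/s.

6.25 m/s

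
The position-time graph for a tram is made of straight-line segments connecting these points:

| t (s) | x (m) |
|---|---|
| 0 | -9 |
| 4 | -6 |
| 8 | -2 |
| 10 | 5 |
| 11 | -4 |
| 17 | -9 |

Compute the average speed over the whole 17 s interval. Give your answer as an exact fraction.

28/17 m/s

Average speed = (total path length)/(elapsed time); on a piecewise-linear x-t graph the path length is Σ|Δx|.
0–4 s: |Δx| = |-6 − -9| = 3 m
4–8 s: |Δx| = |-2 − -6| = 4 m
8–10 s: |Δx| = |5 − -2| = 7 m
10–11 s: |Δx| = |-4 − 5| = 9 m
11–17 s: |Δx| = |-9 − -4| = 5 m
Total path = 28 m; average speed = 28/17 = 28/17 m/s.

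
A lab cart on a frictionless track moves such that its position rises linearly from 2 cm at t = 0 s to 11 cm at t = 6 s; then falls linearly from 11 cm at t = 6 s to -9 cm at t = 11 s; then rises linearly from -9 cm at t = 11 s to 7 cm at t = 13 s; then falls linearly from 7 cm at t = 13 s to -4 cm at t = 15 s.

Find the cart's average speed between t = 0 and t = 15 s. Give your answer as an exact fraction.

56/15 cm/s

Average speed = (total path length)/(elapsed time); on a piecewise-linear x-t graph the path length is Σ|Δx|.
0–6 s: |Δx| = |11 − 2| = 9 cm
6–11 s: |Δx| = |-9 − 11| = 20 cm
11–13 s: |Δx| = |7 − -9| = 16 cm
13–15 s: |Δx| = |-4 − 7| = 11 cm
Total path = 56 cm; average speed = 56/15 = 56/15 cm/s.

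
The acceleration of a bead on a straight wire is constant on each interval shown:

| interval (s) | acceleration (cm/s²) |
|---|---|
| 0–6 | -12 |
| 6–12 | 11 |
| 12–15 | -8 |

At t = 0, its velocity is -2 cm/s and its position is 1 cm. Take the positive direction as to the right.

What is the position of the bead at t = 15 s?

On each constant-a segment, Δv = aΔt and Δx = v₀Δt + ½aΔt²; chain segment to segment.
0–6 s: v starts -2 cm/s; Δx = -2·6 + ½·-12·6² = -228 cm; v ends -74 cm/s.
6–12 s: v starts -74 cm/s; Δx = -74·6 + ½·11·6² = -246 cm; v ends -8 cm/s.
12–15 s: v starts -8 cm/s; Δx = -8·3 + ½·-8·3² = -60 cm; v ends -32 cm/s.
x(15) = 1 + Σ Δx = -533 cm.

-533 cm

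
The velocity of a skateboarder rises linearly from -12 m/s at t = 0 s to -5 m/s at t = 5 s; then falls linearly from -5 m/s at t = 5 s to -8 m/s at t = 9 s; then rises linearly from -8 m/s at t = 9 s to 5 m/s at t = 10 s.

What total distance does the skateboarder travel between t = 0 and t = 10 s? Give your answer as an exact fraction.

935/13 m

Distance (not displacement) is the total path length: add the absolute areas under v-t.
0–5 s: |½(-12 + -5)(5)| = 42.5 m
5–9 s: |½(-5 + -8)(4)| = 26 m
9–10 s: v = 0 at t = 125/13 s; triangle areas 32/13 + 25/26 = 89/26 m
Total distance = 935/13 m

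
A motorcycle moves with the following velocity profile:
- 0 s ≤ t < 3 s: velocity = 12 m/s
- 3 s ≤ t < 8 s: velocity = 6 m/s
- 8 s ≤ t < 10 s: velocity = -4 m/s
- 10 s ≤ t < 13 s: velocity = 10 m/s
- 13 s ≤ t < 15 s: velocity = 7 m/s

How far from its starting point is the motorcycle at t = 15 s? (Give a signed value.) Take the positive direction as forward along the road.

Displacement is the signed area under the v-t curve.
0–3 s: 12 × 3 = 36 m
3–8 s: 6 × 5 = 30 m
8–10 s: -4 × 2 = -8 m
10–13 s: 10 × 3 = 30 m
13–15 s: 7 × 2 = 14 m
Net displacement = 102 m

102 m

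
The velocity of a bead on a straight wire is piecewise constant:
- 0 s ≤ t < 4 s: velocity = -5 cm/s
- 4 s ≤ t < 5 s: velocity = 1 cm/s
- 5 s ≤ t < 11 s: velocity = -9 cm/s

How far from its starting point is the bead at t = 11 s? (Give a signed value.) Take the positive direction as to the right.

-73 cm

Net displacement equals the area under the velocity-time graph (areas below the axis count negative).
0–4 s: -5 × 4 = -20 cm
4–5 s: 1 × 1 = 1 cm
5–11 s: -9 × 6 = -54 cm
Net displacement = -73 cm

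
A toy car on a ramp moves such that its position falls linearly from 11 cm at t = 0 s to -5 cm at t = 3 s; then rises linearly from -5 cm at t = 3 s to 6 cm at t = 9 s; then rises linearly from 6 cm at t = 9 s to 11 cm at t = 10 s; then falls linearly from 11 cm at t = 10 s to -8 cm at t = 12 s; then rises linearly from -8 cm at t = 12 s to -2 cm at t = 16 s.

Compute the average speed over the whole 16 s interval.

Average speed = (total path length)/(elapsed time); on a piecewise-linear x-t graph the path length is Σ|Δx|.
0–3 s: |Δx| = |-5 − 11| = 16 cm
3–9 s: |Δx| = |6 − -5| = 11 cm
9–10 s: |Δx| = |11 − 6| = 5 cm
10–12 s: |Δx| = |-8 − 11| = 19 cm
12–16 s: |Δx| = |-2 − -8| = 6 cm
Total path = 57 cm; average speed = 57/16 = 3.5625 cm/s.

3.5625 cm/s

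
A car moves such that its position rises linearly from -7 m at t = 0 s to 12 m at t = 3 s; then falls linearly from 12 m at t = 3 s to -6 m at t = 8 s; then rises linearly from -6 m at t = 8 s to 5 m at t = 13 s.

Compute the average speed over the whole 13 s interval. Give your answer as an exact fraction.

Average speed = (total path length)/(elapsed time); on a piecewise-linear x-t graph the path length is Σ|Δx|.
0–3 s: |Δx| = |12 − -7| = 19 m
3–8 s: |Δx| = |-6 − 12| = 18 m
8–13 s: |Δx| = |5 − -6| = 11 m
Total path = 48 m; average speed = 48/13 = 48/13 m/s.

48/13 m/s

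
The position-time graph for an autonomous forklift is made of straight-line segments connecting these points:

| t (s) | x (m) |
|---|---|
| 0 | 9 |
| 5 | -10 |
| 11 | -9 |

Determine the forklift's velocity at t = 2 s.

Velocity is the slope of the x-t graph on 0–5 s: (-10 − 9)/(5 − 0) = -3.8 m/s.

-3.8 m/s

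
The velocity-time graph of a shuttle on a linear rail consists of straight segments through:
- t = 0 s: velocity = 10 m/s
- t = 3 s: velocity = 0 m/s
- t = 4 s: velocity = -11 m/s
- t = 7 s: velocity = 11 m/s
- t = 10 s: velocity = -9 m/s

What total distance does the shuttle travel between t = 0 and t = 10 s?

52.15 m

Total distance travelled is ∫|v| dt — sum the magnitudes of each area piece.
0–3 s: |½(10 + 0)(3)| = 15 m
3–4 s: |½(0 + -11)(1)| = 5.5 m
4–7 s: v = 0 at t = 5.5 s; triangle areas 8.25 + 8.25 = 16.5 m
7–10 s: v = 0 at t = 8.65 s; triangle areas 9.075 + 6.075 = 15.15 m
Total distance = 52.15 m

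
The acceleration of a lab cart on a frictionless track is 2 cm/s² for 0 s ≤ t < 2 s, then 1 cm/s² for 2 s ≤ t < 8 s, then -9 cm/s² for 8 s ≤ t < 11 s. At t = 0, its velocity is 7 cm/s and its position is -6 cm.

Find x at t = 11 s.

On each constant-a segment, Δv = aΔt and Δx = v₀Δt + ½aΔt²; chain segment to segment.
0–2 s: v starts 7 cm/s; Δx = 7·2 + ½·2·2² = 18 cm; v ends 11 cm/s.
2–8 s: v starts 11 cm/s; Δx = 11·6 + ½·1·6² = 84 cm; v ends 17 cm/s.
8–11 s: v starts 17 cm/s; Δx = 17·3 + ½·-9·3² = 10.5 cm; v ends -10 cm/s.
x(11) = -6 + Σ Δx = 106.5 cm.

106.5 cm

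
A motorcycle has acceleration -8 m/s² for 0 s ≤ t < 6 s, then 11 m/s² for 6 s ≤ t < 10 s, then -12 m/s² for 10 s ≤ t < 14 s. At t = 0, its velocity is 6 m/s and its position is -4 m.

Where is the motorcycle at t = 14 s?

On each constant-a segment, Δv = aΔt and Δx = v₀Δt + ½aΔt²; chain segment to segment.
0–6 s: v starts 6 m/s; Δx = 6·6 + ½·-8·6² = -108 m; v ends -42 m/s.
6–10 s: v starts -42 m/s; Δx = -42·4 + ½·11·4² = -80 m; v ends 2 m/s.
10–14 s: v starts 2 m/s; Δx = 2·4 + ½·-12·4² = -88 m; v ends -46 m/s.
x(14) = -4 + Σ Δx = -280 m.

-280 m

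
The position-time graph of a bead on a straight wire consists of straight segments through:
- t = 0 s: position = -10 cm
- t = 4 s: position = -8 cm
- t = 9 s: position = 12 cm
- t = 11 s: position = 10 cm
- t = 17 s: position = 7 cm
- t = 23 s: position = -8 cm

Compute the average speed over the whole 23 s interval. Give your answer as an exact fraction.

42/23 cm/s

Average speed = (total path length)/(elapsed time); on a piecewise-linear x-t graph the path length is Σ|Δx|.
0–4 s: |Δx| = |-8 − -10| = 2 cm
4–9 s: |Δx| = |12 − -8| = 20 cm
9–11 s: |Δx| = |10 − 12| = 2 cm
11–17 s: |Δx| = |7 − 10| = 3 cm
17–23 s: |Δx| = |-8 − 7| = 15 cm
Total path = 42 cm; average speed = 42/23 = 42/23 cm/s.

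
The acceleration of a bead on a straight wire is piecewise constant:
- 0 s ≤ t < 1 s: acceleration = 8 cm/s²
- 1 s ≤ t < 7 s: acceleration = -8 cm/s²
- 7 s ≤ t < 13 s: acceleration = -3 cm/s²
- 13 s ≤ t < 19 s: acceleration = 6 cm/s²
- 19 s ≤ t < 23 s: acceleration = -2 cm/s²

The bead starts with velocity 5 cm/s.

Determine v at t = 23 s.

-25 cm/s

Δv equals the area under the a-t graph; then v = v₀ + Δv.
0–1 s: 8 × 1 = 8 cm/s
1–7 s: -8 × 6 = -48 cm/s
7–13 s: -3 × 6 = -18 cm/s
13–19 s: 6 × 6 = 36 cm/s
19–23 s: -2 × 4 = -8 cm/s
Δv = -30 cm/s, so v(23) = 5 + (-30) = -25 cm/s.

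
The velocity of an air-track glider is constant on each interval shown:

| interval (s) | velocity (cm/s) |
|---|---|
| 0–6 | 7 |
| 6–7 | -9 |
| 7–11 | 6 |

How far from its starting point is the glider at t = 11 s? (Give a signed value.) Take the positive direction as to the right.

Net displacement equals the area under the velocity-time graph (areas below the axis count negative).
0–6 s: 7 × 6 = 42 cm
6–7 s: -9 × 1 = -9 cm
7–11 s: 6 × 4 = 24 cm
Net displacement = 57 cm

57 cm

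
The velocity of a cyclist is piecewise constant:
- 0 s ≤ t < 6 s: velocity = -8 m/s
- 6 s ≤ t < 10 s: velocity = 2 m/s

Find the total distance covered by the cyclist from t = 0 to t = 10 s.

56 m

Distance (not displacement) is the total path length: add the absolute areas under v-t.
0–6 s: |-8| × 6 = 48 m
6–10 s: |2| × 4 = 8 m
Total distance = 56 m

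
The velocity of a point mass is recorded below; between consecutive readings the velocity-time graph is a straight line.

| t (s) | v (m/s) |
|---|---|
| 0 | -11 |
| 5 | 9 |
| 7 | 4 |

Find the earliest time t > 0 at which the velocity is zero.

t = 2.75 s

v changes sign on 0–5 s (from -11 to 9); the graph is linear there, so v = 0 at t = 0 + (11)·(5 − 0)/(9 − -11) = 2.75 s.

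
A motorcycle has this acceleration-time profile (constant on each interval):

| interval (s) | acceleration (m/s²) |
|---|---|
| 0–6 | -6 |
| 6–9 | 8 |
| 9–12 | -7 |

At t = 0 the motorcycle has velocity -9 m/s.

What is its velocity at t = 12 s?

Δv equals the area under the a-t graph; then v = v₀ + Δv.
0–6 s: -6 × 6 = -36 m/s
6–9 s: 8 × 3 = 24 m/s
9–12 s: -7 × 3 = -21 m/s
Δv = -33 m/s, so v(12) = -9 + (-33) = -42 m/s.

-42 m/s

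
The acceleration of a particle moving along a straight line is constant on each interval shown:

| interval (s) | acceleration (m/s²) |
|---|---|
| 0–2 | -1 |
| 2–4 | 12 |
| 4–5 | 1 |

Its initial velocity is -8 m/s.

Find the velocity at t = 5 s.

15 m/s

Δv equals the area under the a-t graph; then v = v₀ + Δv.
0–2 s: -1 × 2 = -2 m/s
2–4 s: 12 × 2 = 24 m/s
4–5 s: 1 × 1 = 1 m/s
Δv = 23 m/s, so v(5) = -8 + (23) = 15 m/s.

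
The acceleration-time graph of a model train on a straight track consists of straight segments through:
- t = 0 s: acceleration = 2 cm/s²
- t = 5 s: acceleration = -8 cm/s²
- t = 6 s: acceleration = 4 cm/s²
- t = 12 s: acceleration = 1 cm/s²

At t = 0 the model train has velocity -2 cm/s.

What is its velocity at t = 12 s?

-4 cm/s

Δv equals the area under the a-t graph; then v = v₀ + Δv.
0–5 s: ½(2 + -8)(5) = -15 cm/s
5–6 s: ½(-8 + 4)(1) = -2 cm/s
6–12 s: ½(4 + 1)(6) = 15 cm/s
Δv = -2 cm/s, so v(12) = -2 + (-2) = -4 cm/s.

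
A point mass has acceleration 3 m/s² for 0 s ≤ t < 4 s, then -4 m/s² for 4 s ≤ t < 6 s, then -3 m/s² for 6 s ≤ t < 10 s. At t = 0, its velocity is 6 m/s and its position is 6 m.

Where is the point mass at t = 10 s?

On each constant-a segment, Δv = aΔt and Δx = v₀Δt + ½aΔt²; chain segment to segment.
0–4 s: v starts 6 m/s; Δx = 6·4 + ½·3·4² = 48 m; v ends 18 m/s.
4–6 s: v starts 18 m/s; Δx = 18·2 + ½·-4·2² = 28 m; v ends 10 m/s.
6–10 s: v starts 10 m/s; Δx = 10·4 + ½·-3·4² = 16 m; v ends -2 m/s.
x(10) = 6 + Σ Δx = 98 m.

98 m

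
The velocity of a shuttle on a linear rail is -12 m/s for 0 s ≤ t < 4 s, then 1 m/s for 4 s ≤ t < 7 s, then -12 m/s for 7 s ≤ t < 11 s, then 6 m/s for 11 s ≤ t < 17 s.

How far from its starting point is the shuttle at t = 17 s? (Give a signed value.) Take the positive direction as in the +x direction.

Net displacement equals the area under the velocity-time graph (areas below the axis count negative).
0–4 s: -12 × 4 = -48 m
4–7 s: 1 × 3 = 3 m
7–11 s: -12 × 4 = -48 m
11–17 s: 6 × 6 = 36 m
Net displacement = -57 m

-57 m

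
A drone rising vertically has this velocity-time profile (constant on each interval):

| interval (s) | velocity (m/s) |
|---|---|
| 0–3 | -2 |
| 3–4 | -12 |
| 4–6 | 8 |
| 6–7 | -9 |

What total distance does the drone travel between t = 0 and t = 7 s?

43 m

Distance (not displacement) is the total path length: add the absolute areas under v-t.
0–3 s: |-2| × 3 = 6 m
3–4 s: |-12| × 1 = 12 m
4–6 s: |8| × 2 = 16 m
6–7 s: |-9| × 1 = 9 m
Total distance = 43 m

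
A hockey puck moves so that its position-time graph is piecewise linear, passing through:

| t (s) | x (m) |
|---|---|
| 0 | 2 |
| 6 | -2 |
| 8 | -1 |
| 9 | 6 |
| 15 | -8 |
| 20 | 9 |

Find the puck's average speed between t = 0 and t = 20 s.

2.15 m/s

Average speed = (total path length)/(elapsed time); on a piecewise-linear x-t graph the path length is Σ|Δx|.
0–6 s: |Δx| = |-2 − 2| = 4 m
6–8 s: |Δx| = |-1 − -2| = 1 m
8–9 s: |Δx| = |6 − -1| = 7 m
9–15 s: |Δx| = |-8 − 6| = 14 m
15–20 s: |Δx| = |9 − -8| = 17 m
Total path = 43 m; average speed = 43/20 = 2.15 m/s.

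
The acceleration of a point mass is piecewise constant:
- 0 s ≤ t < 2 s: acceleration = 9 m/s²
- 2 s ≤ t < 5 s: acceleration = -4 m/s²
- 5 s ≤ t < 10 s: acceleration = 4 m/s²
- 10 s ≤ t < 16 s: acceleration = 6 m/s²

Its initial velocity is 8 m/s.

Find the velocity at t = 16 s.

70 m/s

Δv equals the area under the a-t graph; then v = v₀ + Δv.
0–2 s: 9 × 2 = 18 m/s
2–5 s: -4 × 3 = -12 m/s
5–10 s: 4 × 5 = 20 m/s
10–16 s: 6 × 6 = 36 m/s
Δv = 62 m/s, so v(16) = 8 + (62) = 70 m/s.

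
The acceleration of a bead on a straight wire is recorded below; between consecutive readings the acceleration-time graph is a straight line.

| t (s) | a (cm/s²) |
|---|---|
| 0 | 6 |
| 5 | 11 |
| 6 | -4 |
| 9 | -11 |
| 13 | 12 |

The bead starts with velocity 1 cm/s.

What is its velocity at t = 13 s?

Δv equals the area under the a-t graph; then v = v₀ + Δv.
0–5 s: ½(6 + 11)(5) = 42.5 cm/s
5–6 s: ½(11 + -4)(1) = 3.5 cm/s
6–9 s: ½(-4 + -11)(3) = -22.5 cm/s
9–13 s: ½(-11 + 12)(4) = 2 cm/s
Δv = 25.5 cm/s, so v(13) = 1 + (25.5) = 26.5 cm/s.

26.5 cm/s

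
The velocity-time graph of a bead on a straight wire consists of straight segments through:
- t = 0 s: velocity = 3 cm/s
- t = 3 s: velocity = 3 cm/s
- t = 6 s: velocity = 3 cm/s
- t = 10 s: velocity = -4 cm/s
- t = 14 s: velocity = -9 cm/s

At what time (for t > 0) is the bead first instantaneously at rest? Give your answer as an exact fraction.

v changes sign on 6–10 s (from 3 to -4); the graph is linear there, so v = 0 at t = 6 + (-3)·(10 − 6)/(-4 − 3) = 54/7 s.

t = 54/7 s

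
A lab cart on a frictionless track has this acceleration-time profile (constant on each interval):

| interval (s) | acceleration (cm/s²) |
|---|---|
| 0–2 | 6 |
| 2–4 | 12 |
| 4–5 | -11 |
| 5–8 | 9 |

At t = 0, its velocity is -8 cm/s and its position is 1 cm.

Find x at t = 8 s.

143 cm

On each constant-a segment, Δv = aΔt and Δx = v₀Δt + ½aΔt²; chain segment to segment.
0–2 s: v starts -8 cm/s; Δx = -8·2 + ½·6·2² = -4 cm; v ends 4 cm/s.
2–4 s: v starts 4 cm/s; Δx = 4·2 + ½·12·2² = 32 cm; v ends 28 cm/s.
4–5 s: v starts 28 cm/s; Δx = 28·1 + ½·-11·1² = 22.5 cm; v ends 17 cm/s.
5–8 s: v starts 17 cm/s; Δx = 17·3 + ½·9·3² = 91.5 cm; v ends 44 cm/s.
x(8) = 1 + Σ Δx = 143 cm.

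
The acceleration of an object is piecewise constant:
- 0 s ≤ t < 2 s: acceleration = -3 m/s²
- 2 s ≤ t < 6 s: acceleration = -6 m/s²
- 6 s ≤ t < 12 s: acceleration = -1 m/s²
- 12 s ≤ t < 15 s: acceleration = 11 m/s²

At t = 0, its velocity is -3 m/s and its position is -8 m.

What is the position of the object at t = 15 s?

On each constant-a segment, Δv = aΔt and Δx = v₀Δt + ½aΔt²; chain segment to segment.
0–2 s: v starts -3 m/s; Δx = -3·2 + ½·-3·2² = -12 m; v ends -9 m/s.
2–6 s: v starts -9 m/s; Δx = -9·4 + ½·-6·4² = -84 m; v ends -33 m/s.
6–12 s: v starts -33 m/s; Δx = -33·6 + ½·-1·6² = -216 m; v ends -39 m/s.
12–15 s: v starts -39 m/s; Δx = -39·3 + ½·11·3² = -67.5 m; v ends -6 m/s.
x(15) = -8 + Σ Δx = -387.5 m.

-387.5 m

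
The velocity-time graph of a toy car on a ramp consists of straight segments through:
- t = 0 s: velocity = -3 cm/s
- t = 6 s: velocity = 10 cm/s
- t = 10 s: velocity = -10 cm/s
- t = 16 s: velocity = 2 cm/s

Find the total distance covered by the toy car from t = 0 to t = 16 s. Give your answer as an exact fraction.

925/13 cm

Distance (not displacement) is the total path length: add the absolute areas under v-t.
0–6 s: v = 0 at t = 18/13 s; triangle areas 27/13 + 300/13 = 327/13 cm
6–10 s: v = 0 at t = 8 s; triangle areas 10 + 10 = 20 cm
10–16 s: v = 0 at t = 15 s; triangle areas 25 + 1 = 26 cm
Total distance = 925/13 cm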